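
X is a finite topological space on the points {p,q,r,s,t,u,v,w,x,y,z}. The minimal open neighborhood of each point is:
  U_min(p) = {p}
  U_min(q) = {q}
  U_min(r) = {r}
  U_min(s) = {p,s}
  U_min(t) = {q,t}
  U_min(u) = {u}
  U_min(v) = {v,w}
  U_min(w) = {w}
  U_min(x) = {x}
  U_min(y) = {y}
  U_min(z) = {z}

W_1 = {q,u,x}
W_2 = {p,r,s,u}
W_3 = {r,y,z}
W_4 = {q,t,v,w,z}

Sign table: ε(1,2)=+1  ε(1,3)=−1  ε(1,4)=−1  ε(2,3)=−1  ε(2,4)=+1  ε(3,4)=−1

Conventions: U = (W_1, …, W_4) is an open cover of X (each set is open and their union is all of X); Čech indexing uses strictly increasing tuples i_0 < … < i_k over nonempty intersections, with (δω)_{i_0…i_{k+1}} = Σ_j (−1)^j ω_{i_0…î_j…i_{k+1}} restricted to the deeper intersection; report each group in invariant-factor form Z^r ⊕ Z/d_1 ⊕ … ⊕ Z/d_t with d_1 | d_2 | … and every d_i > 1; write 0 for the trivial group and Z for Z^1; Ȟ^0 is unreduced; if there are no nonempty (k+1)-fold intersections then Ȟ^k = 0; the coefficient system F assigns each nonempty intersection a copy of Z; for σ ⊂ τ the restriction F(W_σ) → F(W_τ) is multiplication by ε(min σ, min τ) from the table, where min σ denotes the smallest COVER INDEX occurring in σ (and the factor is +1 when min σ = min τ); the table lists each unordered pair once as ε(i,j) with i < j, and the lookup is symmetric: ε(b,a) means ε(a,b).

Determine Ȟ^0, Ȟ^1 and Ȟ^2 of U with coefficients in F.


nonempty intersections:
  W12={u} W14={q} W23={r} W34={z}
C dims 4,4; δ0: rk 4, SNF 1^3·2
Ȟ^0: (4−4)−0=0 ⇒ 0
Ȟ^1: (4−0)−4=0 plus torsion [2] ⇒ Z/2
Ȟ^2: (0−0)−0=0 ⇒ 0

Ȟ^0 = 0, Ȟ^1 = Z/2 and Ȟ^2 = 0


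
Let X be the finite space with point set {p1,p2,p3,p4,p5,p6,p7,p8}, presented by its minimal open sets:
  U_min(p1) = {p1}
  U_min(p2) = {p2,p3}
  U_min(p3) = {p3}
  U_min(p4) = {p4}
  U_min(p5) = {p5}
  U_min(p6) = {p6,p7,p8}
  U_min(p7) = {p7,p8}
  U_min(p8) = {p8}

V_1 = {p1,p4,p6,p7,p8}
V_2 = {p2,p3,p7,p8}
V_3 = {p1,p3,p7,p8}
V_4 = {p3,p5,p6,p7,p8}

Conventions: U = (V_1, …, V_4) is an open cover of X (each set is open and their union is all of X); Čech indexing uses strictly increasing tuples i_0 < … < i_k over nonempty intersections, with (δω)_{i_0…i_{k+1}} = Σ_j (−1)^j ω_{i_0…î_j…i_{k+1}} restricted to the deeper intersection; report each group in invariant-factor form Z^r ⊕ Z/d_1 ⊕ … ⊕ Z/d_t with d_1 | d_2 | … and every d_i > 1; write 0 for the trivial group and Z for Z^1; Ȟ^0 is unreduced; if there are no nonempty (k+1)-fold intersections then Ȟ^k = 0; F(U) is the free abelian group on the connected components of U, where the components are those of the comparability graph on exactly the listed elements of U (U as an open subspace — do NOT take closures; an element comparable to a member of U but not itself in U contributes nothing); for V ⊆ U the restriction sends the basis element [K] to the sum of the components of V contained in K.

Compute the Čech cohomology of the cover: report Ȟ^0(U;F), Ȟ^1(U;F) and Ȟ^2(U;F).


nonempty intersections:
  V12={p7,p8} V13={p1,p7,p8} V14={p6,p7,p8} V23={p3,p7,p8} V24={p3,p7,p8} V34={p3,p7,p8}
  V123={p7,p8} V124={p7,p8} V134={p7,p8} V234={p3,p7,p8}
  V1234={p7,p8}
components per intersection:
  V1: {p1} {p4} {p6,p7,p8}
  V2: {p2,p3} {p7,p8}
  V3: {p1} {p3} {p7,p8}
  V4: {p3} {p5} {p6,p7,p8}
  V12: {p7,p8}
  V13: {p1} {p7,p8}
  V14: {p6,p7,p8}
  V23: {p3} {p7,p8}
  V24: {p3} {p7,p8}
  V34: {p3} {p7,p8}
  V123: {p7,p8}
  V124: {p7,p8}
  V134: {p7,p8}
  V234: {p3} {p7,p8}
  V1234: {p7,p8}
C dims 11,10,5,1; δ0: rk 6, SNF 1^6; δ1: rk 4, SNF 1^4; δ2: rk 1, SNF 1^1
Ȟ^0: (11−6)−0=5 ⇒ Z^5
Ȟ^1: (10−4)−6=0 ⇒ 0
Ȟ^2: (5−1)−4=0 ⇒ 0

Ȟ^0 = Z^5; Ȟ^1 = 0; Ȟ^2 = 0


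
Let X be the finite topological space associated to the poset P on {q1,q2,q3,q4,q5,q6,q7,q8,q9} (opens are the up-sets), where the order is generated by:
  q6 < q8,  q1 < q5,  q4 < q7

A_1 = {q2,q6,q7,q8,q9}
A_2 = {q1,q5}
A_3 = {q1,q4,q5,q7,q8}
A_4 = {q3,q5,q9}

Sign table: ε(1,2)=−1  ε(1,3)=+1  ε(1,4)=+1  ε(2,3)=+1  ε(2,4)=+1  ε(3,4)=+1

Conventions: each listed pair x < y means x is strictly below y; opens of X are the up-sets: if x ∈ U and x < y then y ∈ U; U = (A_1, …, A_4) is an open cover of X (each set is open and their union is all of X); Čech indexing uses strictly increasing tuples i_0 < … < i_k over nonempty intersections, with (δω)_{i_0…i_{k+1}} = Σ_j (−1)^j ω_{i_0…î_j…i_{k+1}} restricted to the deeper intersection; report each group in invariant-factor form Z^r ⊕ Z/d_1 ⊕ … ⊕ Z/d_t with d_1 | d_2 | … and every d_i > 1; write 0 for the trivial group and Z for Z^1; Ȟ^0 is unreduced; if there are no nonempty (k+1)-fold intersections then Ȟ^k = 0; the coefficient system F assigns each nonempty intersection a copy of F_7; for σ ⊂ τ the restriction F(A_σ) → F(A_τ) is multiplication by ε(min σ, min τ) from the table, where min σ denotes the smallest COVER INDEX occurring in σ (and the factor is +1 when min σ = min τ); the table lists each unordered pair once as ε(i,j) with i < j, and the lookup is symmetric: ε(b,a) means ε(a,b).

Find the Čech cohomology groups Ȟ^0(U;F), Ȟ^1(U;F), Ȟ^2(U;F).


nonempty overlaps:
  A13={q7,q8} A14={q9} A23={q1,q5} A24={q5} A34={q5}
  A234={q5}
C dims 4,5,1; δ0: rk_F7 3; δ1: rk_F7 1
degree 0: 4−3−0 = 1 → Ȟ^0 ≅ Z/7
degree 1: 5−1−3 = 1 → Ȟ^1 ≅ Z/7
degree 2: 1−0−1 = 0 → Ȟ^2 ≅ 0

Ȟ^0(U;F) ≅ Z/7, Ȟ^1(U;F) ≅ Z/7, Ȟ^2(U;F) ≅ 0


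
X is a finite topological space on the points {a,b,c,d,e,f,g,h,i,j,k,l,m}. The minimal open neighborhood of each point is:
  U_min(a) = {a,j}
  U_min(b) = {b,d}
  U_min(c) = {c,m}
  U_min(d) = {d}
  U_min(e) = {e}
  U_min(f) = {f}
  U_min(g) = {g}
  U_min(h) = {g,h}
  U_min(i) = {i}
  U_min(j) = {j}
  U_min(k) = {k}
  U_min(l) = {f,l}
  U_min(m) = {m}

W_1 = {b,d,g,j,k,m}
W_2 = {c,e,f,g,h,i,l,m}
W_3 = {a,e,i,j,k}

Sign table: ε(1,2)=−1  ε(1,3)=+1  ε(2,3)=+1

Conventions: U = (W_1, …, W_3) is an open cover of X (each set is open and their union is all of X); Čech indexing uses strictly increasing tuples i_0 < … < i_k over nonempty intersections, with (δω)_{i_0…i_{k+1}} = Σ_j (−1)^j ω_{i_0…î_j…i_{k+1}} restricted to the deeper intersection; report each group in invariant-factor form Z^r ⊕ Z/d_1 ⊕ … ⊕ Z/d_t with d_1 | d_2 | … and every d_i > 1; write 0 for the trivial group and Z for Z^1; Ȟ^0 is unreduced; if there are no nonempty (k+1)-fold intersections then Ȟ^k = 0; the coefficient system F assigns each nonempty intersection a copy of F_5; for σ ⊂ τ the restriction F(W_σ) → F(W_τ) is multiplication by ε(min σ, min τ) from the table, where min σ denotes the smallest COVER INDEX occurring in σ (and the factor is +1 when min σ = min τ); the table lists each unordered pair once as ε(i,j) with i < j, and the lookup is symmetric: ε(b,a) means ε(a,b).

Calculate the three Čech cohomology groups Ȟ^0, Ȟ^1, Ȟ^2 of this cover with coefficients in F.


intersection data:
  W12={g,m} W13={j,k} W23={e,i}
C dims 3,3; δ0: rk_F5 3
Ȟ^0 = (3 − 3) − 0 = 0, so Ȟ^0 ≅ 0
Ȟ^1 = (3 − 0) − 3 = 0, so Ȟ^1 ≅ 0
Ȟ^2 = (0 − 0) − 0 = 0, so Ȟ^2 ≅ 0

Ȟ^0 ≅ 0, Ȟ^1 ≅ 0 and Ȟ^2 ≅ 0


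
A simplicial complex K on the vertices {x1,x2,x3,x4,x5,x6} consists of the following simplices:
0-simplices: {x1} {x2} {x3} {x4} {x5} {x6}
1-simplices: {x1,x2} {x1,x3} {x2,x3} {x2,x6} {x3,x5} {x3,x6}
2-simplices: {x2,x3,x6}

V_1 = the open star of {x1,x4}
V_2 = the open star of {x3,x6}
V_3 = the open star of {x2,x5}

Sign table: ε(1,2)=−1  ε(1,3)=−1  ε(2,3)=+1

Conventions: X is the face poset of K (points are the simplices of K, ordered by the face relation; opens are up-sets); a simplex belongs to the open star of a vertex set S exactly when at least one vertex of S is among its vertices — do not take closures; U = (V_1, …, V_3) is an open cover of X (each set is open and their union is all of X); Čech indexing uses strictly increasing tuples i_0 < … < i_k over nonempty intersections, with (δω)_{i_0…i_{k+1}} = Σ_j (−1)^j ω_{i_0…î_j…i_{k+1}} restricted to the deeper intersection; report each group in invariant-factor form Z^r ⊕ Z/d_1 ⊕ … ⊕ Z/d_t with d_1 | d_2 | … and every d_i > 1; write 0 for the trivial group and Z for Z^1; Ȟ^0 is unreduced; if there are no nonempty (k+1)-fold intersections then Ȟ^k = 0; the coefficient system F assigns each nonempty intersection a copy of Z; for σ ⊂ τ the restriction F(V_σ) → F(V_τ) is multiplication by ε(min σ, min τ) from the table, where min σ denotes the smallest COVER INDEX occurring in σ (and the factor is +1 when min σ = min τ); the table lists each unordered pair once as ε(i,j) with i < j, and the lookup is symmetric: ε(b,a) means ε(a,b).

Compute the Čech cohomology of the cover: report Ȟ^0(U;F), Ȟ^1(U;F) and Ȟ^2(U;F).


nonempty intersections:
  V1={{x1},{x4},{x1,x2},{x1,x3}} V2={{x3},{x6},{x1,x3},{x2,x3},{x2,x6},{x3,x5},{x3,x6},{x2,x3,x6}} V3={{x2},{x5},{x1,x2},{x2,x3},{x2,x6},{x3,x5},{x2,x3,x6}}
  V12={{x1,x3}} V13={{x1,x2}} V23={{x2,x3},{x2,x6},{x3,x5},{x2,x3,x6}}
C dims 3,3; δ0: rk 2, SNF 1^2
Ȟ^0: (3−2)−0=1 ⇒ Z
Ȟ^1: (3−0)−2=1 ⇒ Z
Ȟ^2: (0−0)−0=0 ⇒ 0

Ȟ^0(U;F) ≅ Z; Ȟ^1(U;F) ≅ Z; Ȟ^2(U;F) ≅ 0


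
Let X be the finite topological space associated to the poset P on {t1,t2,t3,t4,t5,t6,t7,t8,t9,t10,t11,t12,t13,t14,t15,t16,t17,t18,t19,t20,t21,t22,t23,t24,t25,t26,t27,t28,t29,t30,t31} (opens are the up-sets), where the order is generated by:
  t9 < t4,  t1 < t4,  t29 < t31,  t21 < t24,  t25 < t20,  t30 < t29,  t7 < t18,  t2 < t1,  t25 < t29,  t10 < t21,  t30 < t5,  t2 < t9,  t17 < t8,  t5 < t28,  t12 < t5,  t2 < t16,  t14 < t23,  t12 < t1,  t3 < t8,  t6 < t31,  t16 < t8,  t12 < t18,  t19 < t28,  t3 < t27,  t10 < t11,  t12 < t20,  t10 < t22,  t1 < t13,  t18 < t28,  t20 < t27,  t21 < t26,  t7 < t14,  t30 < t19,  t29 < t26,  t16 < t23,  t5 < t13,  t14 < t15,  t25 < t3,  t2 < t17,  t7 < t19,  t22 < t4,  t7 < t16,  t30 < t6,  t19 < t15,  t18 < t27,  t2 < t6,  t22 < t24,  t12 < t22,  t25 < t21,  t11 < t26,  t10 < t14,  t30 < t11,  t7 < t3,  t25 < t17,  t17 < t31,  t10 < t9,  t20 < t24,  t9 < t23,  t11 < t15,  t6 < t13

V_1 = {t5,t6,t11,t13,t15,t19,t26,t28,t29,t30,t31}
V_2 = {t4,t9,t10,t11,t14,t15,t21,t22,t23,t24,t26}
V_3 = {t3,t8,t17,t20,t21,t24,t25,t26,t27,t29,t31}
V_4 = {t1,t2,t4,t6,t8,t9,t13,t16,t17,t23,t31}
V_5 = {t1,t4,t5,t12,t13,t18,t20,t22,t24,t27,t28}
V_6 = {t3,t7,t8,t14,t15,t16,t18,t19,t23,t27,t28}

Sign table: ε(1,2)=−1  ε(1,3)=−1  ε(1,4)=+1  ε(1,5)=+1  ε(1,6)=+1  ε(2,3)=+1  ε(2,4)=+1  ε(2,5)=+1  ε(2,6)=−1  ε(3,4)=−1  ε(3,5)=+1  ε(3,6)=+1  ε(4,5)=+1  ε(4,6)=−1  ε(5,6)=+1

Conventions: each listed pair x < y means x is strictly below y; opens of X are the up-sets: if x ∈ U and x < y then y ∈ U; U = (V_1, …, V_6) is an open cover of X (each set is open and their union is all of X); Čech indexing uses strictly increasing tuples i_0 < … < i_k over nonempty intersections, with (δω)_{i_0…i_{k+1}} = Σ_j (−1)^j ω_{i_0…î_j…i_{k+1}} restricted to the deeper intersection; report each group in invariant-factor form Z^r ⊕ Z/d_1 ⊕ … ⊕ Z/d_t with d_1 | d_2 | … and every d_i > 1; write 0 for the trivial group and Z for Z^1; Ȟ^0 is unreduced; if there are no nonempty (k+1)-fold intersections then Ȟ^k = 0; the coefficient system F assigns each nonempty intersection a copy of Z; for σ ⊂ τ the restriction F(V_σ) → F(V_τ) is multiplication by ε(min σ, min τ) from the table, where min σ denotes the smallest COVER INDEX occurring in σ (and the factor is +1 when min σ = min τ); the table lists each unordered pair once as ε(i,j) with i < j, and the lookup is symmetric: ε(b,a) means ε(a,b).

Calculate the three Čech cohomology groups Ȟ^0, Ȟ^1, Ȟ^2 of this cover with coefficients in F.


nonempty overlaps:
  V12={t11,t15,t26} V13={t26,t29,t31} V14={t6,t13,t31} V15={t5,t13,t28} V16={t15,t19,t28} V23={t21,t24,t26} V24={t4,t9,t23} V25={t4,t22,t24} V26={t14,t15,t23} V34={t8,t17,t31} V35={t20,t24,t27} V36={t3,t8,t27} V45={t1,t4,t13} V46={t8,t16,t23} V56={t18,t27,t28}
  V123={t26} V126={t15} V134={t31} V145={t13} V156={t28} V235={t24} V245={t4} V246={t23} V346={t8} V356={t27}
C dims 6,15,10; δ0: rk 6, SNF 1^5·2; δ1: rk 9, SNF 1^9
degree 0: 6−6−0 = 0 → Ȟ^0 ≅ 0
degree 1: 15−9−6 = 0 plus torsion [2] → Ȟ^1 ≅ Z/2
degree 2: 10−0−9 = 1 → Ȟ^2 ≅ Z

Ȟ^0 ≅ 0,  Ȟ^1 ≅ Z/2,  Ȟ^2 ≅ Z


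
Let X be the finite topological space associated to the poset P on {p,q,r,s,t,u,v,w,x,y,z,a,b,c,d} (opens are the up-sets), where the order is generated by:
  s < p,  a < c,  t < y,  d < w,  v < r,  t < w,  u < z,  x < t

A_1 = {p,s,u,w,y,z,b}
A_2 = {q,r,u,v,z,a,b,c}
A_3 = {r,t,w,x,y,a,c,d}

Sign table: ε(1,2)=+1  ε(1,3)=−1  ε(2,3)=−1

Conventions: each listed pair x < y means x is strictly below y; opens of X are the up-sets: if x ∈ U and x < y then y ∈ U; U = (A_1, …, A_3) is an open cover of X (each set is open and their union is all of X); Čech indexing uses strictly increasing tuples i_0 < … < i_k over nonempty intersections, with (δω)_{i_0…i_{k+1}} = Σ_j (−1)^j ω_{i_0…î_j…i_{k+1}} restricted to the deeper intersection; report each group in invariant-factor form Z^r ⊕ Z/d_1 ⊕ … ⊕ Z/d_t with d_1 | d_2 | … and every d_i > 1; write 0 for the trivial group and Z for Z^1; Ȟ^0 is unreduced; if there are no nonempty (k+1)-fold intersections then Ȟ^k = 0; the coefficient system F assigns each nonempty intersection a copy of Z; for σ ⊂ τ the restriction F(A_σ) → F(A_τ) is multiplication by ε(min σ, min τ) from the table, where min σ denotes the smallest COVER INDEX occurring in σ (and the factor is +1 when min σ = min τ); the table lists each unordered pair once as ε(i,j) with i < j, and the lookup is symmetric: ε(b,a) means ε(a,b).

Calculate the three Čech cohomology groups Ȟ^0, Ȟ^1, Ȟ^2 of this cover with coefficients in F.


Ȟ^0 = Z,  Ȟ^1 = Z,  Ȟ^2 = 0

nonempty overlaps:
  A12={u,z,b} A13={w,y} A23={r,a,c}
C dims 3,3; δ0: rk 2, SNF 1^2
degree 0: 3−2−0 = 1 → Ȟ^0 ≅ Z
degree 1: 3−0−2 = 1 → Ȟ^1 ≅ Z
degree 2: 0−0−0 = 0 → Ȟ^2 ≅ 0


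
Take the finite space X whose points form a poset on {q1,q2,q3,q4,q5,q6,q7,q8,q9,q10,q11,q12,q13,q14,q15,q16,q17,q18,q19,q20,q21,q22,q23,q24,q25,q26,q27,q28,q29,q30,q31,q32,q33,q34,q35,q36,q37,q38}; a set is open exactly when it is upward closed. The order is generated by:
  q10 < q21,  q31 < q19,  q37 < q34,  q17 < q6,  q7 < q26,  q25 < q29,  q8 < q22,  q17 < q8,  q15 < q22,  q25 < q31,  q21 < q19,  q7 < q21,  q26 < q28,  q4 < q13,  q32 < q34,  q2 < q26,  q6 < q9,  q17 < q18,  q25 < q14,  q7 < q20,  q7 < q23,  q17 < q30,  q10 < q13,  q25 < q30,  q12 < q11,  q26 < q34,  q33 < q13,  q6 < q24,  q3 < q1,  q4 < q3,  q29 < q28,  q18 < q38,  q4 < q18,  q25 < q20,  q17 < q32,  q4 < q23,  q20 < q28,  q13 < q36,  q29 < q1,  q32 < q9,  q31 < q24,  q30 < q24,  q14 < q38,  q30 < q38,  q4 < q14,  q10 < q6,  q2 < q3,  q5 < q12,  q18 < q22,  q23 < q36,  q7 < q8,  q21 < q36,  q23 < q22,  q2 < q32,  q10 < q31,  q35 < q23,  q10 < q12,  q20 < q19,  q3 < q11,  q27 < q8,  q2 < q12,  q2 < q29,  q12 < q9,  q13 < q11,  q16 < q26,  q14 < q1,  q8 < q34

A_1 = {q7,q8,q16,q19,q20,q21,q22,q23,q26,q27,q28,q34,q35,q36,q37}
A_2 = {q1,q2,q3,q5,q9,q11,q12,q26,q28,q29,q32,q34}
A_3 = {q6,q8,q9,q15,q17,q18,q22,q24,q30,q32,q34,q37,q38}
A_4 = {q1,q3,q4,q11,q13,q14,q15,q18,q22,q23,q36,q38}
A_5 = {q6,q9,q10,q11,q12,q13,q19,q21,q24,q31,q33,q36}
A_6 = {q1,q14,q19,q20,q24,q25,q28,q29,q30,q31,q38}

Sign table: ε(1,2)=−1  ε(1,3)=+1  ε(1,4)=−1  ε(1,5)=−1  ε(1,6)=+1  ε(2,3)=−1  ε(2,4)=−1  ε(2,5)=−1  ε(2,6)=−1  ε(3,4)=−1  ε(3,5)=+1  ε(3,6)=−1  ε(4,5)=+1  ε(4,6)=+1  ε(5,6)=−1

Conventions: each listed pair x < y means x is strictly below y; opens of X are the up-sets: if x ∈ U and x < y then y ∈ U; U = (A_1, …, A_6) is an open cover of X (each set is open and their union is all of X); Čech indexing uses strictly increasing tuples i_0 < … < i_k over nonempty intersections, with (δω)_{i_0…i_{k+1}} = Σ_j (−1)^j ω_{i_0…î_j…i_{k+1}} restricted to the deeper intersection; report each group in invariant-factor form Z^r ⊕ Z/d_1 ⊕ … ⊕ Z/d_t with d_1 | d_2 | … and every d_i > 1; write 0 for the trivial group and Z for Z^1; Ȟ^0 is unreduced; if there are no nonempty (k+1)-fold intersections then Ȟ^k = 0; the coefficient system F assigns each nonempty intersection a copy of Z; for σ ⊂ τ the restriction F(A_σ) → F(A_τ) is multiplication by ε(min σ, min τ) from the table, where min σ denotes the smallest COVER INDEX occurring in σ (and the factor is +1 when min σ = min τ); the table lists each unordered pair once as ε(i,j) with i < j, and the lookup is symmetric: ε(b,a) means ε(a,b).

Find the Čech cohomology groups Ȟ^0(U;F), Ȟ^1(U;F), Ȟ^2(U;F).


Ȟ^0 ≅ 0, Ȟ^1 ≅ Z/2, Ȟ^2 ≅ Z

nonempty overlaps:
  A12={q26,q28,q34} A13={q8,q22,q34,q37} A14={q22,q23,q36} A15={q19,q21,q36} A16={q19,q20,q28} A23={q9,q32,q34} A24={q1,q3,q11} A25={q9,q11,q12} A26={q1,q28,q29} A34={q15,q18,q22,q38} A35={q6,q9,q24} A36={q24,q30,q38} A45={q11,q13,q36} A46={q1,q14,q38} A56={q19,q24,q31}
  A123={q34} A126={q28} A134={q22} A145={q36} A156={q19} A235={q9} A245={q11} A246={q1} A346={q38} A356={q24}
C dims 6,15,10; δ0: rk 6, SNF 1^5·2; δ1: rk 9, SNF 1^9
degree 0: 6−6−0 = 0 → Ȟ^0 ≅ 0
degree 1: 15−9−6 = 0 plus torsion [2] → Ȟ^1 ≅ Z/2
degree 2: 10−0−9 = 1 → Ȟ^2 ≅ Z


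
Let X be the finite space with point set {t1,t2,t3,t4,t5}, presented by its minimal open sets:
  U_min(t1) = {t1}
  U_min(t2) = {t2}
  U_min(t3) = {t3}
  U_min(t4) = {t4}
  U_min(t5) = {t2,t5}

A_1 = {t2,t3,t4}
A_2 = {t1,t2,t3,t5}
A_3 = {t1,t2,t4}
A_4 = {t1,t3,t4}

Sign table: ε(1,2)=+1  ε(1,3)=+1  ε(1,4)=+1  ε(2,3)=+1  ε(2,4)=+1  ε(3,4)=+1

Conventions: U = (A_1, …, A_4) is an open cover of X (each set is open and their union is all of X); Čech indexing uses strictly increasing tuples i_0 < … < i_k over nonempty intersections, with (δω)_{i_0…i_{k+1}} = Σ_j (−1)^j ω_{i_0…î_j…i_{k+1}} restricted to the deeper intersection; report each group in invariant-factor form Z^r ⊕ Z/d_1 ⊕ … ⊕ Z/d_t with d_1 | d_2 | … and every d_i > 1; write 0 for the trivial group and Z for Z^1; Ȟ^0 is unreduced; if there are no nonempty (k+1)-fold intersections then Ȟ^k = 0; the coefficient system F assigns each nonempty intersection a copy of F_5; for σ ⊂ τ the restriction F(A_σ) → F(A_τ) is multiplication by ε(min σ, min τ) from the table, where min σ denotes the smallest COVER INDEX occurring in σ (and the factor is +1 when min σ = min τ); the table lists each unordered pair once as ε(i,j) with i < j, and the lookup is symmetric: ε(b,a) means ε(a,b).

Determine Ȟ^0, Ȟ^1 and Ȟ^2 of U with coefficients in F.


Ȟ^0 = Z/5, Ȟ^1 = 0, Ȟ^2 = Z/5

nerve simplices:
  A12={t2,t3} A13={t2,t4} A14={t3,t4} A23={t1,t2} A24={t1,t3} A34={t1,t4}
  A123={t2} A124={t3} A134={t4} A234={t1}
C dims 4,6,4; δ0: rk_F5 3; δ1: rk_F5 3
degree 0: 4−3−0 = 1 → Ȟ^0 ≅ Z/5
degree 1: 6−3−3 = 0 → Ȟ^1 ≅ 0
degree 2: 4−0−3 = 1 → Ȟ^2 ≅ Z/5


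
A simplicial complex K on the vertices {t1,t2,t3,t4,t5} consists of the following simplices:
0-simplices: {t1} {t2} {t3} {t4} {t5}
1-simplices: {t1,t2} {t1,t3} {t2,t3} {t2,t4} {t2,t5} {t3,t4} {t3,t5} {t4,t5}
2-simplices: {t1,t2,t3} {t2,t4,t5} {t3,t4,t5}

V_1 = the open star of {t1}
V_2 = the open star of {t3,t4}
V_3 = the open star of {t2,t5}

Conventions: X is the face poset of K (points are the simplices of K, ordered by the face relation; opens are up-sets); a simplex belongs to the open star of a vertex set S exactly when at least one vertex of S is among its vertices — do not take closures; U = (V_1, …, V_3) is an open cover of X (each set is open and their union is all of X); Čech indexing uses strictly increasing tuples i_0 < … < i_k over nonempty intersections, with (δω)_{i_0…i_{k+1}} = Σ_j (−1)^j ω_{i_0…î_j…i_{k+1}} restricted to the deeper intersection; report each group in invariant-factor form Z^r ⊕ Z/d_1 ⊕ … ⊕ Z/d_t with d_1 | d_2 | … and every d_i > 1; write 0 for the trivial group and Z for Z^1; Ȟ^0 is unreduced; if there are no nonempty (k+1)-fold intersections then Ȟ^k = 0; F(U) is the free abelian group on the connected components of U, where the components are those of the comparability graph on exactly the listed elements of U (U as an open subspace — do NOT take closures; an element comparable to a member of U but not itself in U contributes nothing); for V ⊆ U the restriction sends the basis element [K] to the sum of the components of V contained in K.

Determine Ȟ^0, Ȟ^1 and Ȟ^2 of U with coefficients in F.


cover nerve:
  V1={{t1},{t1,t2},{t1,t3},{t1,t2,t3}} V2={{t3},{t4},{t1,t3},{t2,t3},{t2,t4},{t3,t4},{t3,t5},{t4,t5},{t1,t2,t3},{t2,t4,t5},{t3,t4,t5}} V3={{t2},{t5},{t1,t2},{t2,t3},{t2,t4},{t2,t5},{t3,t5},{t4,t5},{t1,t2,t3},{t2,t4,t5},{t3,t4,t5}}
  V12={{t1,t3},{t1,t2,t3}} V13={{t1,t2},{t1,t2,t3}} V23={{t2,t3},{t2,t4},{t3,t5},{t4,t5},{t1,t2,t3},{t2,t4,t5},{t3,t4,t5}}
  V123={{t1,t2,t3}}
components per intersection:
  V1: {{t1},{t1,t2},{t1,t3},{t1,t2,t3}}
  V2: {{t3},{t4},{t1,t3},{t2,t3},{t2,t4},{t3,t4},{t3,t5},{t4,t5},{t1,t2,t3},{t2,t4,t5},{t3,t4,t5}}
  V3: {{t2},{t5},{t1,t2},{t2,t3},{t2,t4},{t2,t5},{t3,t5},{t4,t5},{t1,t2,t3},{t2,t4,t5},{t3,t4,t5}}
  V12: {{t1,t3},{t1,t2,t3}}
  V13: {{t1,t2},{t1,t2,t3}}
  V23: {{t2,t3},{t1,t2,t3}} {{t2,t4},{t3,t5},{t4,t5},{t2,t4,t5},{t3,t4,t5}}
  V123: {{t1,t2,t3}}
C dims 3,4,1; δ0: rk 2, SNF 1^2; δ1: rk 1, SNF 1^1
Ȟ^0: (3−2)−0=1 ⇒ Z
Ȟ^1: (4−1)−2=1 ⇒ Z
Ȟ^2: (1−0)−1=0 ⇒ 0

Ȟ^0 = Z, Ȟ^1 = Z, Ȟ^2 = 0


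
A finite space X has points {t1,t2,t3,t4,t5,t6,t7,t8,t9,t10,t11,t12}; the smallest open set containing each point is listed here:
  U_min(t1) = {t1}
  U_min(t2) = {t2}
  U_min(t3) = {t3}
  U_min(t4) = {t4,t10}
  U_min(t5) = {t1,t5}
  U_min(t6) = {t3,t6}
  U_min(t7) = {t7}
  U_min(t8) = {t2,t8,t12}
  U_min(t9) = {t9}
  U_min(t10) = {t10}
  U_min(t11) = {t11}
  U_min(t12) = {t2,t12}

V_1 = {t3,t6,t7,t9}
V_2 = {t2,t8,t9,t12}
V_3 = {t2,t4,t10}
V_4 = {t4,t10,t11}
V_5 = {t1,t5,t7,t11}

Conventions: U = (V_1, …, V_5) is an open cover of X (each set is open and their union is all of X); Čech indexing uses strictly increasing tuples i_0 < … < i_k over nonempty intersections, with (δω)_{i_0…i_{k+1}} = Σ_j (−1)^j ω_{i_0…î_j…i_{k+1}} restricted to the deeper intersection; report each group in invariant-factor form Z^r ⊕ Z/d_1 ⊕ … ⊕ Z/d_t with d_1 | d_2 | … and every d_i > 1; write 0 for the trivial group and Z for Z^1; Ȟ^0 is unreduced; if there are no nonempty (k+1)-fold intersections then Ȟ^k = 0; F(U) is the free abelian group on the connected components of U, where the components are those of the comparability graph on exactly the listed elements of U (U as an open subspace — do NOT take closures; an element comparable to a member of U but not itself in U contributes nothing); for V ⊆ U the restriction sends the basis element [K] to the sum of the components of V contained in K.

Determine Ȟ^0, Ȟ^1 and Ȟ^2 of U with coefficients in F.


nonempty intersections:
  V12={t9} V15={t7} V23={t2} V34={t4,t10} V45={t11}
components per intersection:
  V1: {t3,t6} {t7} {t9}
  V2: {t2,t8,t12} {t9}
  V3: {t2} {t4,t10}
  V4: {t4,t10} {t11}
  V5: {t1,t5} {t7} {t11}
  V12: {t9}
  V15: {t7}
  V23: {t2}
  V34: {t4,t10}
  V45: {t11}
C dims 12,5; δ0: rk 5, SNF 1^5
Ȟ^0: (12−5)−0=7 ⇒ Z^7
Ȟ^1: (5−0)−5=0 ⇒ 0
Ȟ^2: (0−0)−0=0 ⇒ 0

Ȟ^0 = Z^7, Ȟ^1 = 0 and Ȟ^2 = 0


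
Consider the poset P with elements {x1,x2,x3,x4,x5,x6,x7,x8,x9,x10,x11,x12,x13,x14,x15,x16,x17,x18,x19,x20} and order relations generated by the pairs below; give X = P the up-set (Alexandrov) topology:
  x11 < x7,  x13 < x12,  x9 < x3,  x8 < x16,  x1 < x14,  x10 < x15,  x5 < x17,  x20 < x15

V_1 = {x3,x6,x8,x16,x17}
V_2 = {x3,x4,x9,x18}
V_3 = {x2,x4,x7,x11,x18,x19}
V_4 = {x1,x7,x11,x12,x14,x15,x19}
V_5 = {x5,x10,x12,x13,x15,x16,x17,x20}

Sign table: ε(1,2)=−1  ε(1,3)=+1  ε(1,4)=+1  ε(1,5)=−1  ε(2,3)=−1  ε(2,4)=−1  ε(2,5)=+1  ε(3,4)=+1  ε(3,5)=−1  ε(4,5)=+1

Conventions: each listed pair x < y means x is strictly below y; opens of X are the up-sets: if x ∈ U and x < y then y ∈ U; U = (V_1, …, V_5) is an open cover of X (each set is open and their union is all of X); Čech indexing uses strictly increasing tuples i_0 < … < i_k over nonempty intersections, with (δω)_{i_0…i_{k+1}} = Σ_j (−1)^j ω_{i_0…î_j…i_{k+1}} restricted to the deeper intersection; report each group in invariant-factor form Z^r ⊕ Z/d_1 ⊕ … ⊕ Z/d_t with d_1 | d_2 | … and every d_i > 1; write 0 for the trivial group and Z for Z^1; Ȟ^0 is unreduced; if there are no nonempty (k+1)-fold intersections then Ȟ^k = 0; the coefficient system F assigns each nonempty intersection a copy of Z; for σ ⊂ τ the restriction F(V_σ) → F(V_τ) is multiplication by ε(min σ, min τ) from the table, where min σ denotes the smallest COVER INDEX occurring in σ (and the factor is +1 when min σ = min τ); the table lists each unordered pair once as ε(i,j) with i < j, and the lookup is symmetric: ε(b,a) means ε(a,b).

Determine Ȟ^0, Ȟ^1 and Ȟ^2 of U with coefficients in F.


nerve of the cover:
  V12={x3} V15={x16,x17} V23={x4,x18} V34={x7,x11,x19} V45={x12,x15}
C dims 5,5; δ0: rk 5, SNF 1^4·2
Ȟ^0 = (5 − 5) − 0 = 0, so Ȟ^0 ≅ 0
Ȟ^1 = (5 − 0) − 5 = 0 plus torsion [2], so Ȟ^1 ≅ Z/2
Ȟ^2 = (0 − 0) − 0 = 0, so Ȟ^2 ≅ 0

Ȟ^0 = 0, Ȟ^1 = Z/2 and Ȟ^2 = 0


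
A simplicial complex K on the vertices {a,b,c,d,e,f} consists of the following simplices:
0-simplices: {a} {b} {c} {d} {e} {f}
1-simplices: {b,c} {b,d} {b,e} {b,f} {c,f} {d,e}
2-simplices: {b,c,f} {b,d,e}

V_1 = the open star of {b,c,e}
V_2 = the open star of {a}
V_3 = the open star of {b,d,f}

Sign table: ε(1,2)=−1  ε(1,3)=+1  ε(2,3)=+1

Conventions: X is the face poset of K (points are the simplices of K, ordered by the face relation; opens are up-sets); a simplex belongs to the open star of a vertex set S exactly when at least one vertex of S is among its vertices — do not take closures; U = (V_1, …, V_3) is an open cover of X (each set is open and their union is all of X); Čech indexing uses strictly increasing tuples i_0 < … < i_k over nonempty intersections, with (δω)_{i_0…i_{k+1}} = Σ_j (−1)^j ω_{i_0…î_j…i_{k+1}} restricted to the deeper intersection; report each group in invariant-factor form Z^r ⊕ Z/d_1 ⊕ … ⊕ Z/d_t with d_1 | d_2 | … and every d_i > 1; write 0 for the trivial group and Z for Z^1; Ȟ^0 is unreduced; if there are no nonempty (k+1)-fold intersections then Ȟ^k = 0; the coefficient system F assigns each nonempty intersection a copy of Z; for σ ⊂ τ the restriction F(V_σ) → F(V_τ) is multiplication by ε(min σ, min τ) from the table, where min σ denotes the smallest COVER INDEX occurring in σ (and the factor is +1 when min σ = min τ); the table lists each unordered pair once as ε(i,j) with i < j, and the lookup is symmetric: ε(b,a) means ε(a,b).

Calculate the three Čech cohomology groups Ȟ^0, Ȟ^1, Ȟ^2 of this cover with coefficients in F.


nerve simplices:
  V1={{b},{c},{e},{b,c},{b,d},{b,e},{b,f},{c,f},{d,e},{b,c,f},{b,d,e}} V2={{a}} V3={{b},{d},{f},{b,c},{b,d},{b,e},{b,f},{c,f},{d,e},{b,c,f},{b,d,e}}
  V13={{b},{b,c},{b,d},{b,e},{b,f},{c,f},{d,e},{b,c,f},{b,d,e}}
C dims 3,1; δ0: rk 1, SNF 1^1
degree 0: 3−1−0 = 2 → Ȟ^0 ≅ Z^2
degree 1: 1−0−1 = 0 → Ȟ^1 ≅ 0
degree 2: 0−0−0 = 0 → Ȟ^2 ≅ 0

Ȟ^0 ≅ Z^2, Ȟ^1 ≅ 0, Ȟ^2 ≅ 0


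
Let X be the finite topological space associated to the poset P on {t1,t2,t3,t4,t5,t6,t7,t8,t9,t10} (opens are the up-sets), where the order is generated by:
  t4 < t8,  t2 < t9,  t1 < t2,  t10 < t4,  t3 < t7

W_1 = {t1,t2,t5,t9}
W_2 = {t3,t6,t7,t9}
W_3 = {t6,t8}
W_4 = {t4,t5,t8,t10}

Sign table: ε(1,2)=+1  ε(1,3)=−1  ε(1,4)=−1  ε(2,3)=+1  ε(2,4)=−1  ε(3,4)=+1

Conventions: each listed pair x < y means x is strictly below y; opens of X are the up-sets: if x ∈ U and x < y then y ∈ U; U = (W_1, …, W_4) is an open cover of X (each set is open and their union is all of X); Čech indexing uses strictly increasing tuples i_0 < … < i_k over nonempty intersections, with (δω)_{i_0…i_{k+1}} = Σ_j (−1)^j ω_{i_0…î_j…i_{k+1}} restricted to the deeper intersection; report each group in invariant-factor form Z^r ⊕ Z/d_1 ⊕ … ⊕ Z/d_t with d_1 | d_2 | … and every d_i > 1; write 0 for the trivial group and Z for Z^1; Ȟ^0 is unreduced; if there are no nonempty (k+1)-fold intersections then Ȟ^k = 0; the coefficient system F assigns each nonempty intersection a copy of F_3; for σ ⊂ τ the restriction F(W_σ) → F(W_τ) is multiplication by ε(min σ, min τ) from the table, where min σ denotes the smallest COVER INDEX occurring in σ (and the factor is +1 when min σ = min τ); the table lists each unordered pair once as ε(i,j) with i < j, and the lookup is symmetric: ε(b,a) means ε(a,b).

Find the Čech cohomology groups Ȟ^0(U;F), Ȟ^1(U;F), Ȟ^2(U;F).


nonempty intersections:
  W12={t9} W14={t5} W23={t6} W34={t8}
C dims 4,4; δ0: rk_F3 4
Ȟ^0: (4−4)−0=0 ⇒ 0
Ȟ^1: (4−0)−4=0 ⇒ 0
Ȟ^2: (0−0)−0=0 ⇒ 0

Ȟ^0 ≅ 0, Ȟ^1 ≅ 0 and Ȟ^2 ≅ 0


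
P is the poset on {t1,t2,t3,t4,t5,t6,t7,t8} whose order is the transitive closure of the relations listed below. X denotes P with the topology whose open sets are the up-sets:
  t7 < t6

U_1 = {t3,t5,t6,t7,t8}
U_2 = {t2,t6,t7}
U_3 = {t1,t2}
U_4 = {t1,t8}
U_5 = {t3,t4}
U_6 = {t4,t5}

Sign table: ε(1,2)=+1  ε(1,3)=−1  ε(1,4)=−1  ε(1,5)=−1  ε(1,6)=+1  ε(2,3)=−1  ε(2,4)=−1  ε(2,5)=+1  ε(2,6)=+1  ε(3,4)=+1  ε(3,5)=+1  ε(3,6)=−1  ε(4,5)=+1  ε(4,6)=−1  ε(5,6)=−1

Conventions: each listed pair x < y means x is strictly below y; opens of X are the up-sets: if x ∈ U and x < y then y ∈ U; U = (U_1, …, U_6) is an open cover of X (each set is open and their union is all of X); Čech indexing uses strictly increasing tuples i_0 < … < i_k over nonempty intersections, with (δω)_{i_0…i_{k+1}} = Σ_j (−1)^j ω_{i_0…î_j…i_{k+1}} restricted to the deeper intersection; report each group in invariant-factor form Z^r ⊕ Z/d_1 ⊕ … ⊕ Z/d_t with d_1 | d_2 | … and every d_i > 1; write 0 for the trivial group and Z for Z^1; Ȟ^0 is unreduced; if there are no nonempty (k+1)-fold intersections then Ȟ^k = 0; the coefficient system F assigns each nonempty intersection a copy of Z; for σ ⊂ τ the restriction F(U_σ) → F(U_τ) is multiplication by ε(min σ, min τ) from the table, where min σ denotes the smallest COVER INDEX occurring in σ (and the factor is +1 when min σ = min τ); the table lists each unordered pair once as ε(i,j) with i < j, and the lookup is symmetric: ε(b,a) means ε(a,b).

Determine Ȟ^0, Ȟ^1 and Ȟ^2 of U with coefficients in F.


Ȟ^0 ≅ Z, Ȟ^1 ≅ Z^2 and Ȟ^2 ≅ 0

intersection data:
  U12={t6,t7} U14={t8} U15={t3} U16={t5} U23={t2} U34={t1} U56={t4}
C dims 6,7; δ0: rk 5, SNF 1^5
Ȟ^0 = (6 − 5) − 0 = 1, so Ȟ^0 ≅ Z
Ȟ^1 = (7 − 0) − 5 = 2, so Ȟ^1 ≅ Z^2
Ȟ^2 = (0 − 0) − 0 = 0, so Ȟ^2 ≅ 0


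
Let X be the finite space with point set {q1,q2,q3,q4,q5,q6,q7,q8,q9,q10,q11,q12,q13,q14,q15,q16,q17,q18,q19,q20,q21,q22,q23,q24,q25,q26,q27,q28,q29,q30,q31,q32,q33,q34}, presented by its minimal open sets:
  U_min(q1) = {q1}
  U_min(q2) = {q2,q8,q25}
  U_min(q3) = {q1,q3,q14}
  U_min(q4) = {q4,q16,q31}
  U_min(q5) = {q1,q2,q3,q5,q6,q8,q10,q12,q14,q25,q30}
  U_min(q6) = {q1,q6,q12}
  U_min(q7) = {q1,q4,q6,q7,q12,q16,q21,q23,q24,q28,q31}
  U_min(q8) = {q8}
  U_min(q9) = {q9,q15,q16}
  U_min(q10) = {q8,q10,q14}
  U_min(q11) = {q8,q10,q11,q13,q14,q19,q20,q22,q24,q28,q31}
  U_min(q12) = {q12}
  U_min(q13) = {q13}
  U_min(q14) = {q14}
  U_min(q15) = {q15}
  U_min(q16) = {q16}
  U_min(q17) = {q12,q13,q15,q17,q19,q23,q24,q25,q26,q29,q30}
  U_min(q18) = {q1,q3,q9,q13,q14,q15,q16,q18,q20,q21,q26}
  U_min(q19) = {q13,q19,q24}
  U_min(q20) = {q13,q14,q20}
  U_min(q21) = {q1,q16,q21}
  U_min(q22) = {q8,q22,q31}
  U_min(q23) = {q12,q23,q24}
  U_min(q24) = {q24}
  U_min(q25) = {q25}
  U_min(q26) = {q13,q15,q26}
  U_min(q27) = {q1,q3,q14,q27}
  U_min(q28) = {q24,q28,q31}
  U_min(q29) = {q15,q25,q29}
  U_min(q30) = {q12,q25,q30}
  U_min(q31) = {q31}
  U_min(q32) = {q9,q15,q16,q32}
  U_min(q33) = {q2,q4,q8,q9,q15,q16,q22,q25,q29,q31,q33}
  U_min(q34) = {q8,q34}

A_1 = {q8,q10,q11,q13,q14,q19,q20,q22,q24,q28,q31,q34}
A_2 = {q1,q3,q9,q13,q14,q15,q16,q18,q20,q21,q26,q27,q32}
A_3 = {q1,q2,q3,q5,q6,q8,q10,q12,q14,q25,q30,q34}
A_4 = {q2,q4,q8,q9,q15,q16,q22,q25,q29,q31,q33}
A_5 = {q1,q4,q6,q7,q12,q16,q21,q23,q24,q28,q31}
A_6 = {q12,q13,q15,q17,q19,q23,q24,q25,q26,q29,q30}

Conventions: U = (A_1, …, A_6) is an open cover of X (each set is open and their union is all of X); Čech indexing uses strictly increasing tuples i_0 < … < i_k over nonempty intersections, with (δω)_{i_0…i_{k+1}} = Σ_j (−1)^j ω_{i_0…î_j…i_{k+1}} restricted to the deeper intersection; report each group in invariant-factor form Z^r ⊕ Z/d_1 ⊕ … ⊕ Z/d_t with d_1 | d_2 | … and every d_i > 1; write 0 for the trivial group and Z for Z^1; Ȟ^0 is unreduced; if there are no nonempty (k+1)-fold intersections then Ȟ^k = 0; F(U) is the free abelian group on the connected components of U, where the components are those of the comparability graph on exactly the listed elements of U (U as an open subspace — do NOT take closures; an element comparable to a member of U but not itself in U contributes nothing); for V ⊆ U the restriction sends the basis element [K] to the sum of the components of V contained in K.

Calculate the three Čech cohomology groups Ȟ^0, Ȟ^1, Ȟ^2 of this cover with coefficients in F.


Ȟ^0 = Z, Ȟ^1 = 0 and Ȟ^2 = Z/2

nerve simplices:
  A12={q13,q14,q20} A13={q8,q10,q14,q34} A14={q8,q22,q31} A15={q24,q28,q31} A16={q13,q19,q24} A23={q1,q3,q14} A24={q9,q15,q16} A25={q1,q16,q21} A26={q13,q15,q26} A34={q2,q8,q25} A35={q1,q6,q12} A36={q12,q25,q30} A45={q4,q16,q31} A46={q15,q25,q29} A56={q12,q23,q24}
  A123={q14} A126={q13} A134={q8} A145={q31} A156={q24} A235={q1} A245={q16} A246={q15} A346={q25} A356={q12}
components per intersection:
  A1: {q8,q10,q11,q13,q14,q19,q20,q22,q24,q28,q31,q34}
  A2: {q1,q3,q9,q13,q14,q15,q16,q18,q20,q21,q26,q27,q32}
  A3: {q1,q2,q3,q5,q6,q8,q10,q12,q14,q25,q30,q34}
  A4: {q2,q4,q8,q9,q15,q16,q22,q25,q29,q31,q33}
  A5: {q1,q4,q6,q7,q12,q16,q21,q23,q24,q28,q31}
  A6: {q12,q13,q15,q17,q19,q23,q24,q25,q26,q29,q30}
  A12: {q13,q14,q20}
  A13: {q8,q10,q14,q34}
  A14: {q8,q22,q31}
  A15: {q24,q28,q31}
  A16: {q13,q19,q24}
  A23: {q1,q3,q14}
  A24: {q9,q15,q16}
  A25: {q1,q16,q21}
  A26: {q13,q15,q26}
  A34: {q2,q8,q25}
  A35: {q1,q6,q12}
  A36: {q12,q25,q30}
  A45: {q4,q16,q31}
  A46: {q15,q25,q29}
  A56: {q12,q23,q24}
  A123: {q14}
  A126: {q13}
  A134: {q8}
  A145: {q31}
  A156: {q24}
  A235: {q1}
  A245: {q16}
  A246: {q15}
  A346: {q25}
  A356: {q12}
C dims 6,15,10; δ0: rk 5, SNF 1^5; δ1: rk 10, SNF 1^9·2
degree 0: 6−5−0 = 1 → Ȟ^0 ≅ Z
degree 1: 15−10−5 = 0 → Ȟ^1 ≅ 0
degree 2: 10−0−10 = 0 plus torsion [2] → Ȟ^2 ≅ Z/2


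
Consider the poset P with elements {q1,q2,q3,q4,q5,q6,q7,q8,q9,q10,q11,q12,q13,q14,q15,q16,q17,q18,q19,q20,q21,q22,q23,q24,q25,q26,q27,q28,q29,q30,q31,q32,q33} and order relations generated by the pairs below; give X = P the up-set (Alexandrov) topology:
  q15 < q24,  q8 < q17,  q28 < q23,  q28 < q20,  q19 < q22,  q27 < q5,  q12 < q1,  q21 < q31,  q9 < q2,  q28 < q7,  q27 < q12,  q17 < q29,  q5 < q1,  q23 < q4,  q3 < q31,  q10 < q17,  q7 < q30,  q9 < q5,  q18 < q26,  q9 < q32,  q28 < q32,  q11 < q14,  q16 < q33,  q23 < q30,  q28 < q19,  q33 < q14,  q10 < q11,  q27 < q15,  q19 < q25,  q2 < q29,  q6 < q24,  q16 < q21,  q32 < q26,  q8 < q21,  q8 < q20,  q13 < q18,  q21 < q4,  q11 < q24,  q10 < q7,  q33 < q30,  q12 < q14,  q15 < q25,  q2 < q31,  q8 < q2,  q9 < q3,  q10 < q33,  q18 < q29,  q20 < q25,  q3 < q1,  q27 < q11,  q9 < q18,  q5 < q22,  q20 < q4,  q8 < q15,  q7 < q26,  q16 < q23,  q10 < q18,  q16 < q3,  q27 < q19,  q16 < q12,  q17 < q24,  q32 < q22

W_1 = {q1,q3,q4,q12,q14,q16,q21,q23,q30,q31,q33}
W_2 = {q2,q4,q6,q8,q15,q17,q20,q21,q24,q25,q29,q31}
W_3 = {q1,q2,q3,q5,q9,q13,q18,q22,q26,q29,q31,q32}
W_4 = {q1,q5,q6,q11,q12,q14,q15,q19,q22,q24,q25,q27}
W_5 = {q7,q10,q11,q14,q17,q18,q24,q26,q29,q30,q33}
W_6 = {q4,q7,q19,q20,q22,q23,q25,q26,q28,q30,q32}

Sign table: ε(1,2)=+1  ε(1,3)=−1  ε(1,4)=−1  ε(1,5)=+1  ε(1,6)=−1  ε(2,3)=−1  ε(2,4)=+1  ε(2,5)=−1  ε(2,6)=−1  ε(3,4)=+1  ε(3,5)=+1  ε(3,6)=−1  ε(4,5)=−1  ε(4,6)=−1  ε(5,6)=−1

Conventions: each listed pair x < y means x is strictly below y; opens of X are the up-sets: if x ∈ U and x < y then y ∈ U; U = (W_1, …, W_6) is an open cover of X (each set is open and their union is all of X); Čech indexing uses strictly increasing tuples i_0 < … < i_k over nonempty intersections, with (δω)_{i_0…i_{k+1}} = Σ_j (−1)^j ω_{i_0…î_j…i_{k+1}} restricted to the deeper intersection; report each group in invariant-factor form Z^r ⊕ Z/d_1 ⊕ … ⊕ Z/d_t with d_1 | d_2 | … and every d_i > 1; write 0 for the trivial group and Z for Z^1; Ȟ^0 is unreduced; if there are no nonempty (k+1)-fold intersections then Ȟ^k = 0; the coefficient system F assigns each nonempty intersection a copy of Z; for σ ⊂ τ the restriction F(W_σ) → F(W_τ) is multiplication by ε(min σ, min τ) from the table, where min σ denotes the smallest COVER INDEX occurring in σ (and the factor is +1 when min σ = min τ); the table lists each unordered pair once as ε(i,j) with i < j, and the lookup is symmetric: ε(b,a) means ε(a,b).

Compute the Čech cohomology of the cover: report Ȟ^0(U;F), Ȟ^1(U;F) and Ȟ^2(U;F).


cover nerve:
  W12={q4,q21,q31} W13={q1,q3,q31} W14={q1,q12,q14} W15={q14,q30,q33} W16={q4,q23,q30} W23={q2,q29,q31} W24={q6,q15,q24,q25} W25={q17,q24,q29} W26={q4,q20,q25} W34={q1,q5,q22} W35={q18,q26,q29} W36={q22,q26,q32} W45={q11,q14,q24} W46={q19,q22,q25} W56={q7,q26,q30}
  W123={q31} W126={q4} W134={q1} W145={q14} W156={q30} W235={q29} W245={q24} W246={q25} W346={q22} W356={q26}
C dims 6,15,10; δ0: rk 6, SNF 1^5·2; δ1: rk 9, SNF 1^9
Ȟ^0: (6−6)−0=0 ⇒ 0
Ȟ^1: (15−9)−6=0 plus torsion [2] ⇒ Z/2
Ȟ^2: (10−0)−9=1 ⇒ Z

Ȟ^0 ≅ 0, Ȟ^1 ≅ Z/2, Ȟ^2 ≅ Z


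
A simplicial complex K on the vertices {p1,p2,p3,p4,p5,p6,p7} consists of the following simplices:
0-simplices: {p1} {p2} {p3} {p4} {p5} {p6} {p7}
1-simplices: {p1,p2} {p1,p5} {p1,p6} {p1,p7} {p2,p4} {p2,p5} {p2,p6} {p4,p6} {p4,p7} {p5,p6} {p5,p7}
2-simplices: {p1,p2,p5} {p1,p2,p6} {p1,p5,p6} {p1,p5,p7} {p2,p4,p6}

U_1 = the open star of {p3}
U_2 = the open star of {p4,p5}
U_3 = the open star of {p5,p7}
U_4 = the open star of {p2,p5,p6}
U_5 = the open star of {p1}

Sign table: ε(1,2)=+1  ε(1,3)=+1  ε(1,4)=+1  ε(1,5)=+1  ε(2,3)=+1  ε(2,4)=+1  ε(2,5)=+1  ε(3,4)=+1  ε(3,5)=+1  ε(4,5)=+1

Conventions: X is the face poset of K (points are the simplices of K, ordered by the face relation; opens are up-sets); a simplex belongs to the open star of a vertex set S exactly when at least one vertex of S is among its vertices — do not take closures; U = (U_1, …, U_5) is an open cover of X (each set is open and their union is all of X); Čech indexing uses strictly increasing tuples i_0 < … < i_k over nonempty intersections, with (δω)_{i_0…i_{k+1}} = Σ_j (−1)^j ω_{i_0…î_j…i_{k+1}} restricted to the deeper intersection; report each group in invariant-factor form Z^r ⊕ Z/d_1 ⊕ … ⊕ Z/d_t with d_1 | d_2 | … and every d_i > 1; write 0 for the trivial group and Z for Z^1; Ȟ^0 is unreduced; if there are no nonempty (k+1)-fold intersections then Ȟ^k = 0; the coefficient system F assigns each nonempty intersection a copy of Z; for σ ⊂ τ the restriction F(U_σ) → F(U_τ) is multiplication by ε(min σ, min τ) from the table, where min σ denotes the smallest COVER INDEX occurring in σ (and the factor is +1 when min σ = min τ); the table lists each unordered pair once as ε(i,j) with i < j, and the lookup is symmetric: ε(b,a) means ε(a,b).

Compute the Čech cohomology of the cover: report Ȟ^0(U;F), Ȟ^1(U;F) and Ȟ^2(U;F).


Ȟ^0(U;F) ≅ Z^2, Ȟ^1(U;F) ≅ 0 and Ȟ^2(U;F) ≅ 0

intersection data:
  U1={{p3}} U2={{p4},{p5},{p1,p5},{p2,p4},{p2,p5},{p4,p6},{p4,p7},{p5,p6},{p5,p7},{p1,p2,p5},{p1,p5,p6},{p1,p5,p7},{p2,p4,p6}} U3={{p5},{p7},{p1,p5},{p1,p7},{p2,p5},{p4,p7},{p5,p6},{p5,p7},{p1,p2,p5},{p1,p5,p6},{p1,p5,p7}} U4={{p2},{p5},{p6},{p1,p2},{p1,p5},{p1,p6},{p2,p4},{p2,p5},{p2,p6},{p4,p6},{p5,p6},{p5,p7},{p1,p2,p5},{p1,p2,p6},{p1,p5,p6},{p1,p5,p7},{p2,p4,p6}} U5={{p1},{p1,p2},{p1,p5},{p1,p6},{p1,p7},{p1,p2,p5},{p1,p2,p6},{p1,p5,p6},{p1,p5,p7}}
  U23={{p5},{p1,p5},{p2,p5},{p4,p7},{p5,p6},{p5,p7},{p1,p2,p5},{p1,p5,p6},{p1,p5,p7}} U24={{p5},{p1,p5},{p2,p4},{p2,p5},{p4,p6},{p5,p6},{p5,p7},{p1,p2,p5},{p1,p5,p6},{p1,p5,p7},{p2,p4,p6}} U25={{p1,p5},{p1,p2,p5},{p1,p5,p6},{p1,p5,p7}} U34={{p5},{p1,p5},{p2,p5},{p5,p6},{p5,p7},{p1,p2,p5},{p1,p5,p6},{p1,p5,p7}} U35={{p1,p5},{p1,p7},{p1,p2,p5},{p1,p5,p6},{p1,p5,p7}} U45={{p1,p2},{p1,p5},{p1,p6},{p1,p2,p5},{p1,p2,p6},{p1,p5,p6},{p1,p5,p7}}
  U234={{p5},{p1,p5},{p2,p5},{p5,p6},{p5,p7},{p1,p2,p5},{p1,p5,p6},{p1,p5,p7}} U235={{p1,p5},{p1,p2,p5},{p1,p5,p6},{p1,p5,p7}} U245={{p1,p5},{p1,p2,p5},{p1,p5,p6},{p1,p5,p7}} U345={{p1,p5},{p1,p2,p5},{p1,p5,p6},{p1,p5,p7}}
  U2345={{p1,p5},{p1,p2,p5},{p1,p5,p6},{p1,p5,p7}}
C dims 5,6,4,1; δ0: rk 3, SNF 1^3; δ1: rk 3, SNF 1^3; δ2: rk 1, SNF 1^1
Ȟ^0 = (5 − 3) − 0 = 2, so Ȟ^0 ≅ Z^2
Ȟ^1 = (6 − 3) − 3 = 0, so Ȟ^1 ≅ 0
Ȟ^2 = (4 − 1) − 3 = 0, so Ȟ^2 ≅ 0
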